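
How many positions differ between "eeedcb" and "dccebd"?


Comparing "eeedcb" and "dccebd" position by position:
  Position 0: 'e' vs 'd' => DIFFER
  Position 1: 'e' vs 'c' => DIFFER
  Position 2: 'e' vs 'c' => DIFFER
  Position 3: 'd' vs 'e' => DIFFER
  Position 4: 'c' vs 'b' => DIFFER
  Position 5: 'b' vs 'd' => DIFFER
Positions that differ: 6

6


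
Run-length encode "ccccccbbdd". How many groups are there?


Input: ccccccbbdd
Scanning for consecutive runs:
  Group 1: 'c' x 6 (positions 0-5)
  Group 2: 'b' x 2 (positions 6-7)
  Group 3: 'd' x 2 (positions 8-9)
Total groups: 3

3


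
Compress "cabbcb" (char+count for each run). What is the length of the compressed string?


Input: cabbcb
Runs:
  'c' x 1 => "c1"
  'a' x 1 => "a1"
  'b' x 2 => "b2"
  'c' x 1 => "c1"
  'b' x 1 => "b1"
Compressed: "c1a1b2c1b1"
Compressed length: 10

10


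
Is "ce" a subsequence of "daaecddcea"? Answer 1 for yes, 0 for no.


Check if "ce" is a subsequence of "daaecddcea"
Greedy scan:
  Position 0 ('d'): no match needed
  Position 1 ('a'): no match needed
  Position 2 ('a'): no match needed
  Position 3 ('e'): no match needed
  Position 4 ('c'): matches sub[0] = 'c'
  Position 5 ('d'): no match needed
  Position 6 ('d'): no match needed
  Position 7 ('c'): no match needed
  Position 8 ('e'): matches sub[1] = 'e'
  Position 9 ('a'): no match needed
All 2 characters matched => is a subsequence

1


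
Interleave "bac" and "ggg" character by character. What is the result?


Interleaving "bac" and "ggg":
  Position 0: 'b' from first, 'g' from second => "bg"
  Position 1: 'a' from first, 'g' from second => "ag"
  Position 2: 'c' from first, 'g' from second => "cg"
Result: bgagcg

bgagcg


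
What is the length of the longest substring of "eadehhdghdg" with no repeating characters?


Input: "eadehhdghdg"
Sliding window (track last position of each char):
  Position 0 ('e'): window [0,0] length 1 -- new best
  Position 1 ('a'): window [0,1] length 2 -- new best
  Position 2 ('d'): window [0,2] length 3 -- new best
  Position 3 ('e'): repeat (last at 0), move window start to 1
  Position 3 ('e'): window [1,3] length 3
  Position 4 ('h'): window [1,4] length 4 -- new best
  Position 5 ('h'): repeat (last at 4), move window start to 5
  Position 5 ('h'): window [5,5] length 1
  Position 6 ('d'): window [5,6] length 2
  Position 7 ('g'): window [5,7] length 3
  Position 8 ('h'): repeat (last at 5), move window start to 6
  Position 8 ('h'): window [6,8] length 3
  Position 9 ('d'): repeat (last at 6), move window start to 7
  Position 9 ('d'): window [7,9] length 3
  Position 10 ('g'): repeat (last at 7), move window start to 8
  Position 10 ('g'): window [8,10] length 3
Longest substring with no repeats: "adeh" with length 4

4


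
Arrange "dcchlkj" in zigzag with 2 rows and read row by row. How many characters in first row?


Zigzag "dcchlkj" into 2 rows:
Placing characters:
  'd' => row 0
  'c' => row 1
  'c' => row 0
  'h' => row 1
  'l' => row 0
  'k' => row 1
  'j' => row 0
Rows:
  Row 0: "dclj"
  Row 1: "chk"
First row length: 4

4


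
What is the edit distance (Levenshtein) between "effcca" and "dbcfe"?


Computing edit distance: "effcca" -> "dbcfe"
DP table:
           d    b    c    f    e
      0    1    2    3    4    5
  e   1    1    2    3    4    4
  f   2    2    2    3    3    4
  f   3    3    3    3    3    4
  c   4    4    4    3    4    4
  c   5    5    5    4    4    5
  a   6    6    6    5    5    5
Edit distance = dp[6][5] = 5

5


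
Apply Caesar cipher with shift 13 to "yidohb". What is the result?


Caesar cipher: shift "yidohb" by 13
  'y' (pos 24) + 13 = pos 11 = 'l'
  'i' (pos 8) + 13 = pos 21 = 'v'
  'd' (pos 3) + 13 = pos 16 = 'q'
  'o' (pos 14) + 13 = pos 1 = 'b'
  'h' (pos 7) + 13 = pos 20 = 'u'
  'b' (pos 1) + 13 = pos 14 = 'o'
Result: lvqbuo

lvqbuo


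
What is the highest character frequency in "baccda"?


Input: baccda
Character counts:
  'a': 2
  'b': 1
  'c': 2
  'd': 1
Maximum frequency: 2

2


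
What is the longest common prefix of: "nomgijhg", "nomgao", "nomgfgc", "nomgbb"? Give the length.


Words: nomgijhg, nomgao, nomgfgc, nomgbb
  Position 0: all 'n' => match
  Position 1: all 'o' => match
  Position 2: all 'm' => match
  Position 3: all 'g' => match
  Position 4: ('i', 'a', 'f', 'b') => mismatch, stop
LCP = "nomg" (length 4)

4


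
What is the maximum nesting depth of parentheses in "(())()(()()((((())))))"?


Input: "(())()(()()((((())))))"
Tracking depth:
  Position 0 '(': depth becomes 1
  Position 1 '(': depth becomes 2
  Position 2 ')': depth becomes 1
  Position 3 ')': depth becomes 0
  Position 4 '(': depth becomes 1
  Position 5 ')': depth becomes 0
  Position 6 '(': depth becomes 1
  Position 7 '(': depth becomes 2
  Position 8 ')': depth becomes 1
  Position 9 '(': depth becomes 2
  Position 10 ')': depth becomes 1
  Position 11 '(': depth becomes 2
  Position 12 '(': depth becomes 3
  Position 13 '(': depth becomes 4
  Position 14 '(': depth becomes 5
  Position 15 '(': depth becomes 6
  Position 16 ')': depth becomes 5
  Position 17 ')': depth becomes 4
  Position 18 ')': depth becomes 3
  Position 19 ')': depth becomes 2
  Position 20 ')': depth becomes 1
  Position 21 ')': depth becomes 0
Maximum depth reached: 6

6


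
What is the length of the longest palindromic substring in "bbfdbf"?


Input: "bbfdbf"
Checking substrings for palindromes:
  [0:2] "bb" (len 2) => palindrome
Longest palindromic substring: "bb" with length 2

2


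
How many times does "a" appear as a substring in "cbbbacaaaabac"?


Searching for "a" in "cbbbacaaaabac"
Scanning each position:
  Position 0: "c" => no
  Position 1: "b" => no
  Position 2: "b" => no
  Position 3: "b" => no
  Position 4: "a" => MATCH
  Position 5: "c" => no
  Position 6: "a" => MATCH
  Position 7: "a" => MATCH
  Position 8: "a" => MATCH
  Position 9: "a" => MATCH
  Position 10: "b" => no
  Position 11: "a" => MATCH
  Position 12: "c" => no
Total occurrences: 6

6


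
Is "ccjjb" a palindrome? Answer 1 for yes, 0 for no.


Input: ccjjb
Reversed: bjjcc
  Compare pos 0 ('c') with pos 4 ('b'): MISMATCH
  Compare pos 1 ('c') with pos 3 ('j'): MISMATCH
Result: not a palindrome

0


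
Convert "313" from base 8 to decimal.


Input: "313" in base 8
Positional expansion:
  Digit '3' (value 3) x 8^2 = 192
  Digit '1' (value 1) x 8^1 = 8
  Digit '3' (value 3) x 8^0 = 3
Sum = 203

203


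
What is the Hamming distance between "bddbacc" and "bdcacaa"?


Comparing "bddbacc" and "bdcacaa" position by position:
  Position 0: 'b' vs 'b' => same
  Position 1: 'd' vs 'd' => same
  Position 2: 'd' vs 'c' => differ
  Position 3: 'b' vs 'a' => differ
  Position 4: 'a' vs 'c' => differ
  Position 5: 'c' vs 'a' => differ
  Position 6: 'c' vs 'a' => differ
Total differences (Hamming distance): 5

5


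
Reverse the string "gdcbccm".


Input: gdcbccm
Reading characters right to left:
  Position 6: 'm'
  Position 5: 'c'
  Position 4: 'c'
  Position 3: 'b'
  Position 2: 'c'
  Position 1: 'd'
  Position 0: 'g'
Reversed: mccbcdg

mccbcdg


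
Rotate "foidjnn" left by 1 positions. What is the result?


Input: "foidjnn", rotate left by 1
First 1 characters: "f"
Remaining characters: "oidjnn"
Concatenate remaining + first: "oidjnn" + "f" = "oidjnnf"

oidjnnf


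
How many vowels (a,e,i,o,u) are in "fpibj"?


Input: fpibj
Checking each character:
  'f' at position 0: consonant
  'p' at position 1: consonant
  'i' at position 2: vowel (running total: 1)
  'b' at position 3: consonant
  'j' at position 4: consonant
Total vowels: 1

1


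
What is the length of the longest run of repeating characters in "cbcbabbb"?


Input: "cbcbabbb"
Scanning for longest run:
  Position 1 ('b'): new char, reset run to 1
  Position 2 ('c'): new char, reset run to 1
  Position 3 ('b'): new char, reset run to 1
  Position 4 ('a'): new char, reset run to 1
  Position 5 ('b'): new char, reset run to 1
  Position 6 ('b'): continues run of 'b', length=2
  Position 7 ('b'): continues run of 'b', length=3
Longest run: 'b' with length 3

3


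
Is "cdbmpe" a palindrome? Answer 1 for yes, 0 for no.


Input: cdbmpe
Reversed: epmbdc
  Compare pos 0 ('c') with pos 5 ('e'): MISMATCH
  Compare pos 1 ('d') with pos 4 ('p'): MISMATCH
  Compare pos 2 ('b') with pos 3 ('m'): MISMATCH
Result: not a palindrome

0


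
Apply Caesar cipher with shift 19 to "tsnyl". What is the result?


Caesar cipher: shift "tsnyl" by 19
  't' (pos 19) + 19 = pos 12 = 'm'
  's' (pos 18) + 19 = pos 11 = 'l'
  'n' (pos 13) + 19 = pos 6 = 'g'
  'y' (pos 24) + 19 = pos 17 = 'r'
  'l' (pos 11) + 19 = pos 4 = 'e'
Result: mlgre

mlgre


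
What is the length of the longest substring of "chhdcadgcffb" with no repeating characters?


Input: "chhdcadgcffb"
Sliding window (track last position of each char):
  Position 0 ('c'): window [0,0] length 1 -- new best
  Position 1 ('h'): window [0,1] length 2 -- new best
  Position 2 ('h'): repeat (last at 1), move window start to 2
  Position 2 ('h'): window [2,2] length 1
  Position 3 ('d'): window [2,3] length 2
  Position 4 ('c'): window [2,4] length 3 -- new best
  Position 5 ('a'): window [2,5] length 4 -- new best
  Position 6 ('d'): repeat (last at 3), move window start to 4
  Position 6 ('d'): window [4,6] length 3
  Position 7 ('g'): window [4,7] length 4
  Position 8 ('c'): repeat (last at 4), move window start to 5
  Position 8 ('c'): window [5,8] length 4
  Position 9 ('f'): window [5,9] length 5 -- new best
  Position 10 ('f'): repeat (last at 9), move window start to 10
  Position 10 ('f'): window [10,10] length 1
  Position 11 ('b'): window [10,11] length 2
Longest substring with no repeats: "adgcf" with length 5

5


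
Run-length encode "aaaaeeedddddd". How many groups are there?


Input: aaaaeeedddddd
Scanning for consecutive runs:
  Group 1: 'a' x 4 (positions 0-3)
  Group 2: 'e' x 3 (positions 4-6)
  Group 3: 'd' x 6 (positions 7-12)
Total groups: 3

3


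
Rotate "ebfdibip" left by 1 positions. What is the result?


Input: "ebfdibip", rotate left by 1
First 1 characters: "e"
Remaining characters: "bfdibip"
Concatenate remaining + first: "bfdibip" + "e" = "bfdibipe"

bfdibipe


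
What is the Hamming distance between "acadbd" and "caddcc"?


Comparing "acadbd" and "caddcc" position by position:
  Position 0: 'a' vs 'c' => differ
  Position 1: 'c' vs 'a' => differ
  Position 2: 'a' vs 'd' => differ
  Position 3: 'd' vs 'd' => same
  Position 4: 'b' vs 'c' => differ
  Position 5: 'd' vs 'c' => differ
Total differences (Hamming distance): 5

5


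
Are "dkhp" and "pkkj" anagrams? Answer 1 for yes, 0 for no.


Strings: "dkhp", "pkkj"
Sorted first:  dhkp
Sorted second: jkkp
Differ at position 0: 'd' vs 'j' => not anagrams

0


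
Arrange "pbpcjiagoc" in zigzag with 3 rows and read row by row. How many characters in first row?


Zigzag "pbpcjiagoc" into 3 rows:
Placing characters:
  'p' => row 0
  'b' => row 1
  'p' => row 2
  'c' => row 1
  'j' => row 0
  'i' => row 1
  'a' => row 2
  'g' => row 1
  'o' => row 0
  'c' => row 1
Rows:
  Row 0: "pjo"
  Row 1: "bcigc"
  Row 2: "pa"
First row length: 3

3


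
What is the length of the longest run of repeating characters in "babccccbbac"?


Input: "babccccbbac"
Scanning for longest run:
  Position 1 ('a'): new char, reset run to 1
  Position 2 ('b'): new char, reset run to 1
  Position 3 ('c'): new char, reset run to 1
  Position 4 ('c'): continues run of 'c', length=2
  Position 5 ('c'): continues run of 'c', length=3
  Position 6 ('c'): continues run of 'c', length=4
  Position 7 ('b'): new char, reset run to 1
  Position 8 ('b'): continues run of 'b', length=2
  Position 9 ('a'): new char, reset run to 1
  Position 10 ('c'): new char, reset run to 1
Longest run: 'c' with length 4

4


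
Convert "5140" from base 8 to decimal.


Input: "5140" in base 8
Positional expansion:
  Digit '5' (value 5) x 8^3 = 2560
  Digit '1' (value 1) x 8^2 = 64
  Digit '4' (value 4) x 8^1 = 32
  Digit '0' (value 0) x 8^0 = 0
Sum = 2656

2656


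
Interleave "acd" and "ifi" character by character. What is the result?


Interleaving "acd" and "ifi":
  Position 0: 'a' from first, 'i' from second => "ai"
  Position 1: 'c' from first, 'f' from second => "cf"
  Position 2: 'd' from first, 'i' from second => "di"
Result: aicfdi

aicfdi


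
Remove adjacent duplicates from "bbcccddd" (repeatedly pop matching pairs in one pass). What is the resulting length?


Input: bbcccddd
Stack-based adjacent duplicate removal:
  Read 'b': push. Stack: b
  Read 'b': matches stack top 'b' => pop. Stack: (empty)
  Read 'c': push. Stack: c
  Read 'c': matches stack top 'c' => pop. Stack: (empty)
  Read 'c': push. Stack: c
  Read 'd': push. Stack: cd
  Read 'd': matches stack top 'd' => pop. Stack: c
  Read 'd': push. Stack: cd
Final stack: "cd" (length 2)

2


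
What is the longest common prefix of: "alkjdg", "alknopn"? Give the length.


Words: alkjdg, alknopn
  Position 0: all 'a' => match
  Position 1: all 'l' => match
  Position 2: all 'k' => match
  Position 3: ('j', 'n') => mismatch, stop
LCP = "alk" (length 3)

3


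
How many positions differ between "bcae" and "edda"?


Comparing "bcae" and "edda" position by position:
  Position 0: 'b' vs 'e' => DIFFER
  Position 1: 'c' vs 'd' => DIFFER
  Position 2: 'a' vs 'd' => DIFFER
  Position 3: 'e' vs 'a' => DIFFER
Positions that differ: 4

4


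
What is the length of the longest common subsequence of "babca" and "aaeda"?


LCS of "babca" and "aaeda"
DP table:
           a    a    e    d    a
      0    0    0    0    0    0
  b   0    0    0    0    0    0
  a   0    1    1    1    1    1
  b   0    1    1    1    1    1
  c   0    1    1    1    1    1
  a   0    1    2    2    2    2
LCS length = dp[5][5] = 2

2


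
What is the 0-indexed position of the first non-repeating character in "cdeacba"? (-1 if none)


Input: cdeacba
Character frequencies:
  'a': 2
  'b': 1
  'c': 2
  'd': 1
  'e': 1
Scanning left to right for freq == 1:
  Position 0 ('c'): freq=2, skip
  Position 1 ('d'): unique! => answer = 1

1


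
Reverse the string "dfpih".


Input: dfpih
Reading characters right to left:
  Position 4: 'h'
  Position 3: 'i'
  Position 2: 'p'
  Position 1: 'f'
  Position 0: 'd'
Reversed: hipfd

hipfd


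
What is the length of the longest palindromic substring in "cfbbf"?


Input: "cfbbf"
Checking substrings for palindromes:
  [1:5] "fbbf" (len 4) => palindrome
  [2:4] "bb" (len 2) => palindrome
Longest palindromic substring: "fbbf" with length 4

4


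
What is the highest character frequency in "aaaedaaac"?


Input: aaaedaaac
Character counts:
  'a': 6
  'c': 1
  'd': 1
  'e': 1
Maximum frequency: 6

6


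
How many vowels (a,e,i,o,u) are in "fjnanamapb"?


Input: fjnanamapb
Checking each character:
  'f' at position 0: consonant
  'j' at position 1: consonant
  'n' at position 2: consonant
  'a' at position 3: vowel (running total: 1)
  'n' at position 4: consonant
  'a' at position 5: vowel (running total: 2)
  'm' at position 6: consonant
  'a' at position 7: vowel (running total: 3)
  'p' at position 8: consonant
  'b' at position 9: consonant
Total vowels: 3

3


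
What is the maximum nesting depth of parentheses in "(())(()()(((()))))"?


Input: "(())(()()(((()))))"
Tracking depth:
  Position 0 '(': depth becomes 1
  Position 1 '(': depth becomes 2
  Position 2 ')': depth becomes 1
  Position 3 ')': depth becomes 0
  Position 4 '(': depth becomes 1
  Position 5 '(': depth becomes 2
  Position 6 ')': depth becomes 1
  Position 7 '(': depth becomes 2
  Position 8 ')': depth becomes 1
  Position 9 '(': depth becomes 2
  Position 10 '(': depth becomes 3
  Position 11 '(': depth becomes 4
  Position 12 '(': depth becomes 5
  Position 13 ')': depth becomes 4
  Position 14 ')': depth becomes 3
  Position 15 ')': depth becomes 2
  Position 16 ')': depth becomes 1
  Position 17 ')': depth becomes 0
Maximum depth reached: 5

5


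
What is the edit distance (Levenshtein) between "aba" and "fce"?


Computing edit distance: "aba" -> "fce"
DP table:
           f    c    e
      0    1    2    3
  a   1    1    2    3
  b   2    2    2    3
  a   3    3    3    3
Edit distance = dp[3][3] = 3

3


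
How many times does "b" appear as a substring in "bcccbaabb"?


Searching for "b" in "bcccbaabb"
Scanning each position:
  Position 0: "b" => MATCH
  Position 1: "c" => no
  Position 2: "c" => no
  Position 3: "c" => no
  Position 4: "b" => MATCH
  Position 5: "a" => no
  Position 6: "a" => no
  Position 7: "b" => MATCH
  Position 8: "b" => MATCH
Total occurrences: 4

4


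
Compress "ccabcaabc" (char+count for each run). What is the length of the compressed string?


Input: ccabcaabc
Runs:
  'c' x 2 => "c2"
  'a' x 1 => "a1"
  'b' x 1 => "b1"
  'c' x 1 => "c1"
  'a' x 2 => "a2"
  'b' x 1 => "b1"
  'c' x 1 => "c1"
Compressed: "c2a1b1c1a2b1c1"
Compressed length: 14

14


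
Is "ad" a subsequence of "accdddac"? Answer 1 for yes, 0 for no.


Check if "ad" is a subsequence of "accdddac"
Greedy scan:
  Position 0 ('a'): matches sub[0] = 'a'
  Position 1 ('c'): no match needed
  Position 2 ('c'): no match needed
  Position 3 ('d'): matches sub[1] = 'd'
  Position 4 ('d'): no match needed
  Position 5 ('d'): no match needed
  Position 6 ('a'): no match needed
  Position 7 ('c'): no match needed
All 2 characters matched => is a subsequence

1


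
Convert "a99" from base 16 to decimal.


Input: "a99" in base 16
Positional expansion:
  Digit 'a' (value 10) x 16^2 = 2560
  Digit '9' (value 9) x 16^1 = 144
  Digit '9' (value 9) x 16^0 = 9
Sum = 2713

2713


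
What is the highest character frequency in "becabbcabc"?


Input: becabbcabc
Character counts:
  'a': 2
  'b': 4
  'c': 3
  'e': 1
Maximum frequency: 4

4


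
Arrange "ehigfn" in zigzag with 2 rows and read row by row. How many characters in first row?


Zigzag "ehigfn" into 2 rows:
Placing characters:
  'e' => row 0
  'h' => row 1
  'i' => row 0
  'g' => row 1
  'f' => row 0
  'n' => row 1
Rows:
  Row 0: "eif"
  Row 1: "hgn"
First row length: 3

3


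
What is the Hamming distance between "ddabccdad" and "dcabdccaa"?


Comparing "ddabccdad" and "dcabdccaa" position by position:
  Position 0: 'd' vs 'd' => same
  Position 1: 'd' vs 'c' => differ
  Position 2: 'a' vs 'a' => same
  Position 3: 'b' vs 'b' => same
  Position 4: 'c' vs 'd' => differ
  Position 5: 'c' vs 'c' => same
  Position 6: 'd' vs 'c' => differ
  Position 7: 'a' vs 'a' => same
  Position 8: 'd' vs 'a' => differ
Total differences (Hamming distance): 4

4


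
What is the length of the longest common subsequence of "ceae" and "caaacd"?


LCS of "ceae" and "caaacd"
DP table:
           c    a    a    a    c    d
      0    0    0    0    0    0    0
  c   0    1    1    1    1    1    1
  e   0    1    1    1    1    1    1
  a   0    1    2    2    2    2    2
  e   0    1    2    2    2    2    2
LCS length = dp[4][6] = 2

2


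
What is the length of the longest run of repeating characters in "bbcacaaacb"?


Input: "bbcacaaacb"
Scanning for longest run:
  Position 1 ('b'): continues run of 'b', length=2
  Position 2 ('c'): new char, reset run to 1
  Position 3 ('a'): new char, reset run to 1
  Position 4 ('c'): new char, reset run to 1
  Position 5 ('a'): new char, reset run to 1
  Position 6 ('a'): continues run of 'a', length=2
  Position 7 ('a'): continues run of 'a', length=3
  Position 8 ('c'): new char, reset run to 1
  Position 9 ('b'): new char, reset run to 1
Longest run: 'a' with length 3

3


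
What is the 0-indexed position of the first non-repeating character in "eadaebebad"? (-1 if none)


Input: eadaebebad
Character frequencies:
  'a': 3
  'b': 2
  'd': 2
  'e': 3
Scanning left to right for freq == 1:
  Position 0 ('e'): freq=3, skip
  Position 1 ('a'): freq=3, skip
  Position 2 ('d'): freq=2, skip
  Position 3 ('a'): freq=3, skip
  Position 4 ('e'): freq=3, skip
  Position 5 ('b'): freq=2, skip
  Position 6 ('e'): freq=3, skip
  Position 7 ('b'): freq=2, skip
  Position 8 ('a'): freq=3, skip
  Position 9 ('d'): freq=2, skip
  No unique character found => answer = -1

-1


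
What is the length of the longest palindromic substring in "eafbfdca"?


Input: "eafbfdca"
Checking substrings for palindromes:
  [2:5] "fbf" (len 3) => palindrome
Longest palindromic substring: "fbf" with length 3

3


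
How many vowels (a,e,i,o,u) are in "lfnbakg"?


Input: lfnbakg
Checking each character:
  'l' at position 0: consonant
  'f' at position 1: consonant
  'n' at position 2: consonant
  'b' at position 3: consonant
  'a' at position 4: vowel (running total: 1)
  'k' at position 5: consonant
  'g' at position 6: consonant
Total vowels: 1

1


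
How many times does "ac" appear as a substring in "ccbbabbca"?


Searching for "ac" in "ccbbabbca"
Scanning each position:
  Position 0: "cc" => no
  Position 1: "cb" => no
  Position 2: "bb" => no
  Position 3: "ba" => no
  Position 4: "ab" => no
  Position 5: "bb" => no
  Position 6: "bc" => no
  Position 7: "ca" => no
Total occurrences: 0

0


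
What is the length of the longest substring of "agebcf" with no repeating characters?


Input: "agebcf"
Sliding window (track last position of each char):
  Position 0 ('a'): window [0,0] length 1 -- new best
  Position 1 ('g'): window [0,1] length 2 -- new best
  Position 2 ('e'): window [0,2] length 3 -- new best
  Position 3 ('b'): window [0,3] length 4 -- new best
  Position 4 ('c'): window [0,4] length 5 -- new best
  Position 5 ('f'): window [0,5] length 6 -- new best
Longest substring with no repeats: "agebcf" with length 6

6


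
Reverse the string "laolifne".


Input: laolifne
Reading characters right to left:
  Position 7: 'e'
  Position 6: 'n'
  Position 5: 'f'
  Position 4: 'i'
  Position 3: 'l'
  Position 2: 'o'
  Position 1: 'a'
  Position 0: 'l'
Reversed: enfiloal

enfiloal


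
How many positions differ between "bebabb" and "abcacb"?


Comparing "bebabb" and "abcacb" position by position:
  Position 0: 'b' vs 'a' => DIFFER
  Position 1: 'e' vs 'b' => DIFFER
  Position 2: 'b' vs 'c' => DIFFER
  Position 3: 'a' vs 'a' => same
  Position 4: 'b' vs 'c' => DIFFER
  Position 5: 'b' vs 'b' => same
Positions that differ: 4

4


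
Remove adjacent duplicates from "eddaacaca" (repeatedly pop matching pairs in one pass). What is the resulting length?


Input: eddaacaca
Stack-based adjacent duplicate removal:
  Read 'e': push. Stack: e
  Read 'd': push. Stack: ed
  Read 'd': matches stack top 'd' => pop. Stack: e
  Read 'a': push. Stack: ea
  Read 'a': matches stack top 'a' => pop. Stack: e
  Read 'c': push. Stack: ec
  Read 'a': push. Stack: eca
  Read 'c': push. Stack: ecac
  Read 'a': push. Stack: ecaca
Final stack: "ecaca" (length 5)

5


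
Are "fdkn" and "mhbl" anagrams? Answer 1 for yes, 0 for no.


Strings: "fdkn", "mhbl"
Sorted first:  dfkn
Sorted second: bhlm
Differ at position 0: 'd' vs 'b' => not anagrams

0


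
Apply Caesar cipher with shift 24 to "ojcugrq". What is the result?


Caesar cipher: shift "ojcugrq" by 24
  'o' (pos 14) + 24 = pos 12 = 'm'
  'j' (pos 9) + 24 = pos 7 = 'h'
  'c' (pos 2) + 24 = pos 0 = 'a'
  'u' (pos 20) + 24 = pos 18 = 's'
  'g' (pos 6) + 24 = pos 4 = 'e'
  'r' (pos 17) + 24 = pos 15 = 'p'
  'q' (pos 16) + 24 = pos 14 = 'o'
Result: mhasepo

mhasepo


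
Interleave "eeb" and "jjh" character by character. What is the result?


Interleaving "eeb" and "jjh":
  Position 0: 'e' from first, 'j' from second => "ej"
  Position 1: 'e' from first, 'j' from second => "ej"
  Position 2: 'b' from first, 'h' from second => "bh"
Result: ejejbh

ejejbh


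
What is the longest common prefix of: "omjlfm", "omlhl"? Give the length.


Words: omjlfm, omlhl
  Position 0: all 'o' => match
  Position 1: all 'm' => match
  Position 2: ('j', 'l') => mismatch, stop
LCP = "om" (length 2)

2


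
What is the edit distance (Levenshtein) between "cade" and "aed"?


Computing edit distance: "cade" -> "aed"
DP table:
           a    e    d
      0    1    2    3
  c   1    1    2    3
  a   2    1    2    3
  d   3    2    2    2
  e   4    3    2    3
Edit distance = dp[4][3] = 3

3


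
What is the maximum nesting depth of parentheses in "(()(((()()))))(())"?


Input: "(()(((()()))))(())"
Tracking depth:
  Position 0 '(': depth becomes 1
  Position 1 '(': depth becomes 2
  Position 2 ')': depth becomes 1
  Position 3 '(': depth becomes 2
  Position 4 '(': depth becomes 3
  Position 5 '(': depth becomes 4
  Position 6 '(': depth becomes 5
  Position 7 ')': depth becomes 4
  Position 8 '(': depth becomes 5
  Position 9 ')': depth becomes 4
  Position 10 ')': depth becomes 3
  Position 11 ')': depth becomes 2
  Position 12 ')': depth becomes 1
  Position 13 ')': depth becomes 0
  Position 14 '(': depth becomes 1
  Position 15 '(': depth becomes 2
  Position 16 ')': depth becomes 1
  Position 17 ')': depth becomes 0
Maximum depth reached: 5

5


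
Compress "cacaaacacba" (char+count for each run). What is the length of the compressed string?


Input: cacaaacacba
Runs:
  'c' x 1 => "c1"
  'a' x 1 => "a1"
  'c' x 1 => "c1"
  'a' x 3 => "a3"
  'c' x 1 => "c1"
  'a' x 1 => "a1"
  'c' x 1 => "c1"
  'b' x 1 => "b1"
  'a' x 1 => "a1"
Compressed: "c1a1c1a3c1a1c1b1a1"
Compressed length: 18

18


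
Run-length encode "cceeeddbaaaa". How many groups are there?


Input: cceeeddbaaaa
Scanning for consecutive runs:
  Group 1: 'c' x 2 (positions 0-1)
  Group 2: 'e' x 3 (positions 2-4)
  Group 3: 'd' x 2 (positions 5-6)
  Group 4: 'b' x 1 (positions 7-7)
  Group 5: 'a' x 4 (positions 8-11)
Total groups: 5

5


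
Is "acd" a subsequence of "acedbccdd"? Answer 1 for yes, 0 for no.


Check if "acd" is a subsequence of "acedbccdd"
Greedy scan:
  Position 0 ('a'): matches sub[0] = 'a'
  Position 1 ('c'): matches sub[1] = 'c'
  Position 2 ('e'): no match needed
  Position 3 ('d'): matches sub[2] = 'd'
  Position 4 ('b'): no match needed
  Position 5 ('c'): no match needed
  Position 6 ('c'): no match needed
  Position 7 ('d'): no match needed
  Position 8 ('d'): no match needed
All 3 characters matched => is a subsequence

1


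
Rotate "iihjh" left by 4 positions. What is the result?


Input: "iihjh", rotate left by 4
First 4 characters: "iihj"
Remaining characters: "h"
Concatenate remaining + first: "h" + "iihj" = "hiihj"

hiihj


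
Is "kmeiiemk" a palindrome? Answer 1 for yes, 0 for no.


Input: kmeiiemk
Reversed: kmeiiemk
  Compare pos 0 ('k') with pos 7 ('k'): match
  Compare pos 1 ('m') with pos 6 ('m'): match
  Compare pos 2 ('e') with pos 5 ('e'): match
  Compare pos 3 ('i') with pos 4 ('i'): match
Result: palindrome

1


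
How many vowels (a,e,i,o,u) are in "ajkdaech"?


Input: ajkdaech
Checking each character:
  'a' at position 0: vowel (running total: 1)
  'j' at position 1: consonant
  'k' at position 2: consonant
  'd' at position 3: consonant
  'a' at position 4: vowel (running total: 2)
  'e' at position 5: vowel (running total: 3)
  'c' at position 6: consonant
  'h' at position 7: consonant
Total vowels: 3

3


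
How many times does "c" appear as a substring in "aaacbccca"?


Searching for "c" in "aaacbccca"
Scanning each position:
  Position 0: "a" => no
  Position 1: "a" => no
  Position 2: "a" => no
  Position 3: "c" => MATCH
  Position 4: "b" => no
  Position 5: "c" => MATCH
  Position 6: "c" => MATCH
  Position 7: "c" => MATCH
  Position 8: "a" => no
Total occurrences: 4

4


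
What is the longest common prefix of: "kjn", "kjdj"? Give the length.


Words: kjn, kjdj
  Position 0: all 'k' => match
  Position 1: all 'j' => match
  Position 2: ('n', 'd') => mismatch, stop
LCP = "kj" (length 2)

2


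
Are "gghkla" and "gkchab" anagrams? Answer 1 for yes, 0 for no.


Strings: "gghkla", "gkchab"
Sorted first:  agghkl
Sorted second: abcghk
Differ at position 1: 'g' vs 'b' => not anagrams

0


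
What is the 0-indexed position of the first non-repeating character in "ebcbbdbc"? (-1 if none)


Input: ebcbbdbc
Character frequencies:
  'b': 4
  'c': 2
  'd': 1
  'e': 1
Scanning left to right for freq == 1:
  Position 0 ('e'): unique! => answer = 0

0


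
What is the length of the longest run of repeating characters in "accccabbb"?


Input: "accccabbb"
Scanning for longest run:
  Position 1 ('c'): new char, reset run to 1
  Position 2 ('c'): continues run of 'c', length=2
  Position 3 ('c'): continues run of 'c', length=3
  Position 4 ('c'): continues run of 'c', length=4
  Position 5 ('a'): new char, reset run to 1
  Position 6 ('b'): new char, reset run to 1
  Position 7 ('b'): continues run of 'b', length=2
  Position 8 ('b'): continues run of 'b', length=3
Longest run: 'c' with length 4

4


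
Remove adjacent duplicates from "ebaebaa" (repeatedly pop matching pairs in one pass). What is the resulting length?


Input: ebaebaa
Stack-based adjacent duplicate removal:
  Read 'e': push. Stack: e
  Read 'b': push. Stack: eb
  Read 'a': push. Stack: eba
  Read 'e': push. Stack: ebae
  Read 'b': push. Stack: ebaeb
  Read 'a': push. Stack: ebaeba
  Read 'a': matches stack top 'a' => pop. Stack: ebaeb
Final stack: "ebaeb" (length 5)

5


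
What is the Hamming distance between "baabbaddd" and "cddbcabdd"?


Comparing "baabbaddd" and "cddbcabdd" position by position:
  Position 0: 'b' vs 'c' => differ
  Position 1: 'a' vs 'd' => differ
  Position 2: 'a' vs 'd' => differ
  Position 3: 'b' vs 'b' => same
  Position 4: 'b' vs 'c' => differ
  Position 5: 'a' vs 'a' => same
  Position 6: 'd' vs 'b' => differ
  Position 7: 'd' vs 'd' => same
  Position 8: 'd' vs 'd' => same
Total differences (Hamming distance): 5

5


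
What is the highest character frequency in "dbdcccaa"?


Input: dbdcccaa
Character counts:
  'a': 2
  'b': 1
  'c': 3
  'd': 2
Maximum frequency: 3

3


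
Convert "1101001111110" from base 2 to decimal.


Input: "1101001111110" in base 2
Positional expansion:
  Digit '1' (value 1) x 2^12 = 4096
  Digit '1' (value 1) x 2^11 = 2048
  Digit '0' (value 0) x 2^10 = 0
  Digit '1' (value 1) x 2^9 = 512
  Digit '0' (value 0) x 2^8 = 0
  Digit '0' (value 0) x 2^7 = 0
  Digit '1' (value 1) x 2^6 = 64
  Digit '1' (value 1) x 2^5 = 32
  Digit '1' (value 1) x 2^4 = 16
  Digit '1' (value 1) x 2^3 = 8
  Digit '1' (value 1) x 2^2 = 4
  Digit '1' (value 1) x 2^1 = 2
  Digit '0' (value 0) x 2^0 = 0
Sum = 6782

6782


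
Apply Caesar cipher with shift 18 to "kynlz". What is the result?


Caesar cipher: shift "kynlz" by 18
  'k' (pos 10) + 18 = pos 2 = 'c'
  'y' (pos 24) + 18 = pos 16 = 'q'
  'n' (pos 13) + 18 = pos 5 = 'f'
  'l' (pos 11) + 18 = pos 3 = 'd'
  'z' (pos 25) + 18 = pos 17 = 'r'
Result: cqfdr

cqfdr


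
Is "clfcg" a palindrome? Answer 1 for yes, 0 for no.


Input: clfcg
Reversed: gcflc
  Compare pos 0 ('c') with pos 4 ('g'): MISMATCH
  Compare pos 1 ('l') with pos 3 ('c'): MISMATCH
Result: not a palindrome

0


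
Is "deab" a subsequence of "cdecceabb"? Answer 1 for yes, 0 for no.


Check if "deab" is a subsequence of "cdecceabb"
Greedy scan:
  Position 0 ('c'): no match needed
  Position 1 ('d'): matches sub[0] = 'd'
  Position 2 ('e'): matches sub[1] = 'e'
  Position 3 ('c'): no match needed
  Position 4 ('c'): no match needed
  Position 5 ('e'): no match needed
  Position 6 ('a'): matches sub[2] = 'a'
  Position 7 ('b'): matches sub[3] = 'b'
  Position 8 ('b'): no match needed
All 4 characters matched => is a subsequence

1


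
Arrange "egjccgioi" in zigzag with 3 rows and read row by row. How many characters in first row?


Zigzag "egjccgioi" into 3 rows:
Placing characters:
  'e' => row 0
  'g' => row 1
  'j' => row 2
  'c' => row 1
  'c' => row 0
  'g' => row 1
  'i' => row 2
  'o' => row 1
  'i' => row 0
Rows:
  Row 0: "eci"
  Row 1: "gcgo"
  Row 2: "ji"
First row length: 3

3


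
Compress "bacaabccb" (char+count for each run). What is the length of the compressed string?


Input: bacaabccb
Runs:
  'b' x 1 => "b1"
  'a' x 1 => "a1"
  'c' x 1 => "c1"
  'a' x 2 => "a2"
  'b' x 1 => "b1"
  'c' x 2 => "c2"
  'b' x 1 => "b1"
Compressed: "b1a1c1a2b1c2b1"
Compressed length: 14

14


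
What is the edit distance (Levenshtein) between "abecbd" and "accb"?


Computing edit distance: "abecbd" -> "accb"
DP table:
           a    c    c    b
      0    1    2    3    4
  a   1    0    1    2    3
  b   2    1    1    2    2
  e   3    2    2    2    3
  c   4    3    2    2    3
  b   5    4    3    3    2
  d   6    5    4    4    3
Edit distance = dp[6][4] = 3

3


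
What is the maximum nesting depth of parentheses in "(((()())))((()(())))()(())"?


Input: "(((()())))((()(())))()(())"
Tracking depth:
  Position 0 '(': depth becomes 1
  Position 1 '(': depth becomes 2
  Position 2 '(': depth becomes 3
  Position 3 '(': depth becomes 4
  Position 4 ')': depth becomes 3
  Position 5 '(': depth becomes 4
  Position 6 ')': depth becomes 3
  Position 7 ')': depth becomes 2
  Position 8 ')': depth becomes 1
  Position 9 ')': depth becomes 0
  Position 10 '(': depth becomes 1
  Position 11 '(': depth becomes 2
  Position 12 '(': depth becomes 3
  Position 13 ')': depth becomes 2
  Position 14 '(': depth becomes 3
  Position 15 '(': depth becomes 4
  Position 16 ')': depth becomes 3
  Position 17 ')': depth becomes 2
  Position 18 ')': depth becomes 1
  Position 19 ')': depth becomes 0
  Position 20 '(': depth becomes 1
  Position 21 ')': depth becomes 0
  Position 22 '(': depth becomes 1
  Position 23 '(': depth becomes 2
  Position 24 ')': depth becomes 1
  Position 25 ')': depth becomes 0
Maximum depth reached: 4

4


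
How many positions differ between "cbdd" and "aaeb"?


Comparing "cbdd" and "aaeb" position by position:
  Position 0: 'c' vs 'a' => DIFFER
  Position 1: 'b' vs 'a' => DIFFER
  Position 2: 'd' vs 'e' => DIFFER
  Position 3: 'd' vs 'b' => DIFFER
Positions that differ: 4

4


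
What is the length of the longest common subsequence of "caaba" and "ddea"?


LCS of "caaba" and "ddea"
DP table:
           d    d    e    a
      0    0    0    0    0
  c   0    0    0    0    0
  a   0    0    0    0    1
  a   0    0    0    0    1
  b   0    0    0    0    1
  a   0    0    0    0    1
LCS length = dp[5][4] = 1

1


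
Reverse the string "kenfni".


Input: kenfni
Reading characters right to left:
  Position 5: 'i'
  Position 4: 'n'
  Position 3: 'f'
  Position 2: 'n'
  Position 1: 'e'
  Position 0: 'k'
Reversed: infnek

infnek


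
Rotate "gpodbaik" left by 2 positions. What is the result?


Input: "gpodbaik", rotate left by 2
First 2 characters: "gp"
Remaining characters: "odbaik"
Concatenate remaining + first: "odbaik" + "gp" = "odbaikgp"

odbaikgp


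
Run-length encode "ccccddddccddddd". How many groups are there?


Input: ccccddddccddddd
Scanning for consecutive runs:
  Group 1: 'c' x 4 (positions 0-3)
  Group 2: 'd' x 4 (positions 4-7)
  Group 3: 'c' x 2 (positions 8-9)
  Group 4: 'd' x 5 (positions 10-14)
Total groups: 4

4


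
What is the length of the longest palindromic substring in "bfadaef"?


Input: "bfadaef"
Checking substrings for palindromes:
  [2:5] "ada" (len 3) => palindrome
Longest palindromic substring: "ada" with length 3

3


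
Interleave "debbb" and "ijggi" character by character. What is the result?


Interleaving "debbb" and "ijggi":
  Position 0: 'd' from first, 'i' from second => "di"
  Position 1: 'e' from first, 'j' from second => "ej"
  Position 2: 'b' from first, 'g' from second => "bg"
  Position 3: 'b' from first, 'g' from second => "bg"
  Position 4: 'b' from first, 'i' from second => "bi"
Result: diejbgbgbi

diejbgbgbi


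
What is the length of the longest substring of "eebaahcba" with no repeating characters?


Input: "eebaahcba"
Sliding window (track last position of each char):
  Position 0 ('e'): window [0,0] length 1 -- new best
  Position 1 ('e'): repeat (last at 0), move window start to 1
  Position 1 ('e'): window [1,1] length 1
  Position 2 ('b'): window [1,2] length 2 -- new best
  Position 3 ('a'): window [1,3] length 3 -- new best
  Position 4 ('a'): repeat (last at 3), move window start to 4
  Position 4 ('a'): window [4,4] length 1
  Position 5 ('h'): window [4,5] length 2
  Position 6 ('c'): window [4,6] length 3
  Position 7 ('b'): window [4,7] length 4 -- new best
  Position 8 ('a'): repeat (last at 4), move window start to 5
  Position 8 ('a'): window [5,8] length 4
Longest substring with no repeats: "ahcb" with length 4

4


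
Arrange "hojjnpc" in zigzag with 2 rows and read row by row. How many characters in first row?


Zigzag "hojjnpc" into 2 rows:
Placing characters:
  'h' => row 0
  'o' => row 1
  'j' => row 0
  'j' => row 1
  'n' => row 0
  'p' => row 1
  'c' => row 0
Rows:
  Row 0: "hjnc"
  Row 1: "ojp"
First row length: 4

4


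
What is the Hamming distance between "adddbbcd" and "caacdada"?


Comparing "adddbbcd" and "caacdada" position by position:
  Position 0: 'a' vs 'c' => differ
  Position 1: 'd' vs 'a' => differ
  Position 2: 'd' vs 'a' => differ
  Position 3: 'd' vs 'c' => differ
  Position 4: 'b' vs 'd' => differ
  Position 5: 'b' vs 'a' => differ
  Position 6: 'c' vs 'd' => differ
  Position 7: 'd' vs 'a' => differ
Total differences (Hamming distance): 8

8


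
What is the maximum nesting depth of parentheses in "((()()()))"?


Input: "((()()()))"
Tracking depth:
  Position 0 '(': depth becomes 1
  Position 1 '(': depth becomes 2
  Position 2 '(': depth becomes 3
  Position 3 ')': depth becomes 2
  Position 4 '(': depth becomes 3
  Position 5 ')': depth becomes 2
  Position 6 '(': depth becomes 3
  Position 7 ')': depth becomes 2
  Position 8 ')': depth becomes 1
  Position 9 ')': depth becomes 0
Maximum depth reached: 3

3


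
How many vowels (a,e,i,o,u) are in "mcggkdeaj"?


Input: mcggkdeaj
Checking each character:
  'm' at position 0: consonant
  'c' at position 1: consonant
  'g' at position 2: consonant
  'g' at position 3: consonant
  'k' at position 4: consonant
  'd' at position 5: consonant
  'e' at position 6: vowel (running total: 1)
  'a' at position 7: vowel (running total: 2)
  'j' at position 8: consonant
Total vowels: 2

2


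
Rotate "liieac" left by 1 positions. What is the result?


Input: "liieac", rotate left by 1
First 1 characters: "l"
Remaining characters: "iieac"
Concatenate remaining + first: "iieac" + "l" = "iieacl"

iieacl


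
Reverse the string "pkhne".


Input: pkhne
Reading characters right to left:
  Position 4: 'e'
  Position 3: 'n'
  Position 2: 'h'
  Position 1: 'k'
  Position 0: 'p'
Reversed: enhkp

enhkp


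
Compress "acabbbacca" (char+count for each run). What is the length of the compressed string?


Input: acabbbacca
Runs:
  'a' x 1 => "a1"
  'c' x 1 => "c1"
  'a' x 1 => "a1"
  'b' x 3 => "b3"
  'a' x 1 => "a1"
  'c' x 2 => "c2"
  'a' x 1 => "a1"
Compressed: "a1c1a1b3a1c2a1"
Compressed length: 14

14


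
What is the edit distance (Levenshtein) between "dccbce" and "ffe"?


Computing edit distance: "dccbce" -> "ffe"
DP table:
           f    f    e
      0    1    2    3
  d   1    1    2    3
  c   2    2    2    3
  c   3    3    3    3
  b   4    4    4    4
  c   5    5    5    5
  e   6    6    6    5
Edit distance = dp[6][3] = 5

5


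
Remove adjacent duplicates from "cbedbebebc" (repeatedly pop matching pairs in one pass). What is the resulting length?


Input: cbedbebebc
Stack-based adjacent duplicate removal:
  Read 'c': push. Stack: c
  Read 'b': push. Stack: cb
  Read 'e': push. Stack: cbe
  Read 'd': push. Stack: cbed
  Read 'b': push. Stack: cbedb
  Read 'e': push. Stack: cbedbe
  Read 'b': push. Stack: cbedbeb
  Read 'e': push. Stack: cbedbebe
  Read 'b': push. Stack: cbedbebeb
  Read 'c': push. Stack: cbedbebebc
Final stack: "cbedbebebc" (length 10)

10


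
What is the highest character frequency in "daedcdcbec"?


Input: daedcdcbec
Character counts:
  'a': 1
  'b': 1
  'c': 3
  'd': 3
  'e': 2
Maximum frequency: 3

3


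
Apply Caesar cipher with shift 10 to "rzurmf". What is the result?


Caesar cipher: shift "rzurmf" by 10
  'r' (pos 17) + 10 = pos 1 = 'b'
  'z' (pos 25) + 10 = pos 9 = 'j'
  'u' (pos 20) + 10 = pos 4 = 'e'
  'r' (pos 17) + 10 = pos 1 = 'b'
  'm' (pos 12) + 10 = pos 22 = 'w'
  'f' (pos 5) + 10 = pos 15 = 'p'
Result: bjebwp

bjebwp
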